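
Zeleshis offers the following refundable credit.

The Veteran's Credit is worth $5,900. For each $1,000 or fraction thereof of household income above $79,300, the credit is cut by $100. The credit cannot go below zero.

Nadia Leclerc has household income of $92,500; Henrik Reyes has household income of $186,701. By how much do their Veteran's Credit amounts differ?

$4,500

Nadia ($92,500): Veteran's Credit: income exceeds $79,300 by $13,200, which is 14 full-or-partial $1,000 increments; reduction = 14 × $100 = $1,400, leaving $4,500.
Henrik ($186,701): Veteran's Credit: income exceeds $79,300 by $107,401 → 108 increments × $100 = $10,800 ≥ base, so the credit is $0.
Difference: |$4,500 − $0| = $4,500.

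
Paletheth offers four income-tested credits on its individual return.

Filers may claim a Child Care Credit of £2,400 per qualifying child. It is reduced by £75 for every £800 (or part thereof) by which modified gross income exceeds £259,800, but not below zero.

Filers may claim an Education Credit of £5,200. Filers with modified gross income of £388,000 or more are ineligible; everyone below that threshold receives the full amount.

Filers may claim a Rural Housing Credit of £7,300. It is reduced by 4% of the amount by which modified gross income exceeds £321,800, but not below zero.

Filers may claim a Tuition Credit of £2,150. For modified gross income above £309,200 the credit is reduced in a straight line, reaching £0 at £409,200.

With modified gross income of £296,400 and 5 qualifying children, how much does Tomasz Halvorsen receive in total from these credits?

£23,200

Child Care Credit: base = 5 × £2,400 = £12,000. income exceeds £259,800 by £36,600, which is 46 full-or-partial £800 increments; reduction = 46 × £75 = £3,450, leaving £8,550.
Education Credit: £296,400 is below the £388,000 cutoff, so the full £5,200 applies.
Rural Housing Credit: £296,400 is at or below the £321,800 threshold, so the full £7,300 applies.
Tuition Credit: £296,400 is at or below the £309,200 threshold, so the full £2,150 applies.
Total: £8,550 + £5,200 + £7,300 + £2,150 = £23,200.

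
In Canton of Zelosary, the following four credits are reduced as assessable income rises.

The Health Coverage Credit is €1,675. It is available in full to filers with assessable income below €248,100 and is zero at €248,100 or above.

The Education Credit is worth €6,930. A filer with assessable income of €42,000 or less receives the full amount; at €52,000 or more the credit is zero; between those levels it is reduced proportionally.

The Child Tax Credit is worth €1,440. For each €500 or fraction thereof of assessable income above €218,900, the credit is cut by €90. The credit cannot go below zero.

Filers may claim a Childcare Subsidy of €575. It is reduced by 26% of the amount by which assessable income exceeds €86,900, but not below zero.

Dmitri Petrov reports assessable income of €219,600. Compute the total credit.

Health Coverage Credit: €219,600 is below the €248,100 cutoff, so the full €1,675 applies.
Education Credit: €219,600 is at or above €52,000, so the credit is €0.
Child Tax Credit: income exceeds €218,900 by €700, which is 2 full-or-partial €500 increments; reduction = 2 × €90 = €180, leaving €1,260.
Childcare Subsidy: 26% of the €132,700 excess over €86,900 is €34,502 ≥ base, so the credit is €0.
Total: €1,675 + €0 + €1,260 + €0 = €2,935.

€2,935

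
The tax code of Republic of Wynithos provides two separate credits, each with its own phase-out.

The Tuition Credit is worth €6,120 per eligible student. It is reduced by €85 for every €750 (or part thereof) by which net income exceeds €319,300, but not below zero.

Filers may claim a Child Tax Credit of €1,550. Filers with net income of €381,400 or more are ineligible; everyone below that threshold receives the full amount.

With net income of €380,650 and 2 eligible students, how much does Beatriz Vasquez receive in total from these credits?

€6,820

Tuition Credit: base = 2 × €6,120 = €12,240. income exceeds €319,300 by €61,350, which is 82 full-or-partial €750 increments; reduction = 82 × €85 = €6,970, leaving €5,270.
Child Tax Credit: €380,650 is below the €381,400 cutoff, so the full €1,550 applies.
Total: €5,270 + €1,550 = €6,820.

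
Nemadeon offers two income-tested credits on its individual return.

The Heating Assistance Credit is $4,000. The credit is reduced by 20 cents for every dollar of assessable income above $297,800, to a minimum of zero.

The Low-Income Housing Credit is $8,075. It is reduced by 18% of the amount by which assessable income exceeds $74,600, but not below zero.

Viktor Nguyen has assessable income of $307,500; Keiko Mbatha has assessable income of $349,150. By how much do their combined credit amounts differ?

$2,060

Viktor ($307,500): Heating Assistance Credit: 20% of the $9,700 excess over $297,800 is $1,940; credit = $4,000 − $1,940 = $2,060. Low-Income Housing Credit: 18% of the $232,900 excess over $74,600 is $41,922 ≥ base, so the credit is $0. total $2,060 + $0 = $2,060
Keiko ($349,150): Heating Assistance Credit: 20% of the $51,350 excess over $297,800 is $10,270 ≥ base, so the credit is $0. Low-Income Housing Credit: 18% of the $274,550 excess over $74,600 is $49,419 ≥ base, so the credit is $0. total $0 + $0 = $0
Difference: |$2,060 − $0| = $2,060.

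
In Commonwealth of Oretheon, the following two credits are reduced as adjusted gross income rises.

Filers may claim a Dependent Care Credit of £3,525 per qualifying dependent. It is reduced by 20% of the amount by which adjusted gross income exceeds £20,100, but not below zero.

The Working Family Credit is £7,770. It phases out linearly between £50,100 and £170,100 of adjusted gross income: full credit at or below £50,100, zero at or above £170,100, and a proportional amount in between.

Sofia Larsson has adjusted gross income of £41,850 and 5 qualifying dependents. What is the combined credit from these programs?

£21,045

Dependent Care Credit: base = 5 × £3,525 = £17,625. 20% of the £21,750 excess over £20,100 is £4,350; credit = £17,625 − £4,350 = £13,275.
Working Family Credit: £41,850 is at or below the £50,100 threshold, so the full £7,770 applies.
Total: £13,275 + £7,770 = £21,045.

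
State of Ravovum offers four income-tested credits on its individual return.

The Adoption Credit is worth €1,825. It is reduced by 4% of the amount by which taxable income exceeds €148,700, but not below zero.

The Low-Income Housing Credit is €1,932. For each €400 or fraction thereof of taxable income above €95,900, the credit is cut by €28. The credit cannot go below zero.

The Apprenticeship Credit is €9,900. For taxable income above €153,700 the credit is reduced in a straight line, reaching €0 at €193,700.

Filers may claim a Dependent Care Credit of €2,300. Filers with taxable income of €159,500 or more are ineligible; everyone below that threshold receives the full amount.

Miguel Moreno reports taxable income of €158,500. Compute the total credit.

€12,445

Adoption Credit: 4% of the €9,800 excess over €148,700 is €392; credit = €1,825 − €392 = €1,433.
Low-Income Housing Credit: income exceeds €95,900 by €62,600 → 157 increments × €28 = €4,396 ≥ base, so the credit is €0.
Apprenticeship Credit: €158,500 is €4,800 into a €40,000 phase-out range, leaving 35,200/40,000 of the credit: €9,900 × 35,200/40,000 = €8,712.
Dependent Care Credit: €158,500 is below the €159,500 cutoff, so the full €2,300 applies.
Total: €1,433 + €0 + €8,712 + €2,300 = €12,445.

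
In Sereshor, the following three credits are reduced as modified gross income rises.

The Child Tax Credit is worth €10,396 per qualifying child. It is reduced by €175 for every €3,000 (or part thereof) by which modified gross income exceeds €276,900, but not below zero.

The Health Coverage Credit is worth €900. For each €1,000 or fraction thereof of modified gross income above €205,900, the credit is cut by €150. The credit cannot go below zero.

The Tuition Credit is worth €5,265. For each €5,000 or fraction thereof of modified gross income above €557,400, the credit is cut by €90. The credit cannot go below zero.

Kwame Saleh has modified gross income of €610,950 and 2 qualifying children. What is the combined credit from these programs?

€5,467

Child Tax Credit: base = 2 × €10,396 = €20,792. income exceeds €276,900 by €334,050, which is 112 full-or-partial €3,000 increments; reduction = 112 × €175 = €19,600, leaving €1,192.
Health Coverage Credit: income exceeds €205,900 by €405,050 → 406 increments × €150 = €60,900 ≥ base, so the credit is €0.
Tuition Credit: income exceeds €557,400 by €53,550, which is 11 full-or-partial €5,000 increments; reduction = 11 × €90 = €990, leaving €4,275.
Total: €1,192 + €0 + €4,275 = €5,467.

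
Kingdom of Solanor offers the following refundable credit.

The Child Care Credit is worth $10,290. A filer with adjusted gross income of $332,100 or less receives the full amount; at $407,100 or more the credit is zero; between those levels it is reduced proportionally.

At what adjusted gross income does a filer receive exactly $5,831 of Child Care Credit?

$364,600

$5,831 is 5,831/10,290 of the full $10,290, so 4,459/10,290 of the $75,000 range has been used: income = $332,100 + $75,000 × 4,459/10,290 = $364,600.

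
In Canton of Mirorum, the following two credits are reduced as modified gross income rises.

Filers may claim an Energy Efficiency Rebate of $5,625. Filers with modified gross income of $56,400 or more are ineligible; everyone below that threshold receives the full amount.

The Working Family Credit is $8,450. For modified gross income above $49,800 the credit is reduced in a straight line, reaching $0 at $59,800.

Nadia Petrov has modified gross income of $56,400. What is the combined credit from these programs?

$2,873

Energy Efficiency Rebate: $56,400 meets or exceeds the $56,400 cutoff, so the credit is $0.
Working Family Credit: $56,400 is $6,600 into a $10,000 phase-out range, leaving 3,400/10,000 of the credit: $8,450 × 3,400/10,000 = $2,873.
Total: $0 + $2,873 = $2,873.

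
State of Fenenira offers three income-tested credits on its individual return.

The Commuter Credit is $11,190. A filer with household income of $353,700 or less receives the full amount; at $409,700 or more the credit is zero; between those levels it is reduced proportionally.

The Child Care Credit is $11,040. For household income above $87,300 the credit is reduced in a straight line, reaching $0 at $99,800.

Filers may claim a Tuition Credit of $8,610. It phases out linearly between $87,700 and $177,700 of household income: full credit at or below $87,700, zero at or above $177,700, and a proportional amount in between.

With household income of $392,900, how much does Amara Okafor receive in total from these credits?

$3,357

Commuter Credit: $392,900 is $39,200 into a $56,000 phase-out range, leaving 16,800/56,000 of the credit: $11,190 × 16,800/56,000 = $3,357.
Child Care Credit: $392,900 is at or above $99,800, so the credit is $0.
Tuition Credit: $392,900 is at or above $177,700, so the credit is $0.
Total: $3,357 + $0 + $0 = $3,357.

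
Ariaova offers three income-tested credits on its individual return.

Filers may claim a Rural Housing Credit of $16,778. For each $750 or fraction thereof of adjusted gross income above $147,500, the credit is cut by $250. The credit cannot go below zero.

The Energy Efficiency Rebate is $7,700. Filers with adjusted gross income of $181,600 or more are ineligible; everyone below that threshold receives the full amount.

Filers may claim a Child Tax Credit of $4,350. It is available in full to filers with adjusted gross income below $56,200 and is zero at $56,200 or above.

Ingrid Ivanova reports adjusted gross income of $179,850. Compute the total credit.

$13,478

Rural Housing Credit: income exceeds $147,500 by $32,350, which is 44 full-or-partial $750 increments; reduction = 44 × $250 = $11,000, leaving $5,778.
Energy Efficiency Rebate: $179,850 is below the $181,600 cutoff, so the full $7,700 applies.
Child Tax Credit: $179,850 meets or exceeds the $56,200 cutoff, so the credit is $0.
Total: $5,778 + $7,700 + $0 = $13,478.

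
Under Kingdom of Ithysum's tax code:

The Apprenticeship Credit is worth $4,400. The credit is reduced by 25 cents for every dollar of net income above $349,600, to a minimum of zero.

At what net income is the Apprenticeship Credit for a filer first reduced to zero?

The credit falls by 25% of each dollar above $349,600, so it reaches zero when the excess is $4,400 / 25% = $17,600: income = $349,600 + $17,600 = $367,200.

$367,200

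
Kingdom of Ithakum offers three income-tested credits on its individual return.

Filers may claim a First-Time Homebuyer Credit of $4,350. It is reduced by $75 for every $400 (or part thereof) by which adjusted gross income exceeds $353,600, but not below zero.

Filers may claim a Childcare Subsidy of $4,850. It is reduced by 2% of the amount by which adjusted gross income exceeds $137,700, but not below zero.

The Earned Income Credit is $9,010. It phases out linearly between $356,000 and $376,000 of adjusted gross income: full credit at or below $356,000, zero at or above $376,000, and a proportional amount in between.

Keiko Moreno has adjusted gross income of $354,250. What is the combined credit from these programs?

First-Time Homebuyer Credit: income exceeds $353,600 by $650, which is 2 full-or-partial $400 increments; reduction = 2 × $75 = $150, leaving $4,200.
Childcare Subsidy: 2% of the $216,550 excess over $137,700 is $4,331; credit = $4,850 − $4,331 = $519.
Earned Income Credit: $354,250 is at or below the $356,000 threshold, so the full $9,010 applies.
Total: $4,200 + $519 + $9,010 = $13,729.

$13,729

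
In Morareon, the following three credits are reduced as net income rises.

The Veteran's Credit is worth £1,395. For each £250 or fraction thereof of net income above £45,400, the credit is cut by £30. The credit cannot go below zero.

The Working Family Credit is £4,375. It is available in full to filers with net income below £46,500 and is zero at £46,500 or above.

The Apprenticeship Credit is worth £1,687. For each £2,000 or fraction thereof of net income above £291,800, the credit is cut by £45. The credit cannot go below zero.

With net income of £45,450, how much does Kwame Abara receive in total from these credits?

£7,427

Veteran's Credit: income exceeds £45,400 by £50, which is 1 full-or-partial £250 increment; reduction = 1 × £30 = £30, leaving £1,365.
Working Family Credit: £45,450 is below the £46,500 cutoff, so the full £4,375 applies.
Apprenticeship Credit: £45,450 is at or below the £291,800 threshold, so the full £1,687 applies.
Total: £1,365 + £4,375 + £1,687 = £7,427.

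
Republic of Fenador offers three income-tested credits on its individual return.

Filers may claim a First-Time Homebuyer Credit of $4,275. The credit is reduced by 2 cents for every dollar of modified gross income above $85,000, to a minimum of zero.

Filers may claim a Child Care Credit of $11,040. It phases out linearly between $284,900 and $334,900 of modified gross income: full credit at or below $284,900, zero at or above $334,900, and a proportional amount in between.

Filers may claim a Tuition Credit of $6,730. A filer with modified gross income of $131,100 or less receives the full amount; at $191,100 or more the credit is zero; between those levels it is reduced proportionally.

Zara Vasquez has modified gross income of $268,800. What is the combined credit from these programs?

$11,639

First-Time Homebuyer Credit: 2% of the $183,800 excess over $85,000 is $3,676; credit = $4,275 − $3,676 = $599.
Child Care Credit: $268,800 is at or below the $284,900 threshold, so the full $11,040 applies.
Tuition Credit: $268,800 is at or above $191,100, so the credit is $0.
Total: $599 + $11,040 + $0 = $11,639.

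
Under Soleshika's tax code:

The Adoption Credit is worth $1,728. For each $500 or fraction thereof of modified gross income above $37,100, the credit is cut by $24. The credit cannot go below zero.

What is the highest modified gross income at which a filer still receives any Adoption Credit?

$72,600

After 71 increments the reduction is 71 × $24 = $1,704, leaving $24; one more increment wipes it out. Increment 71 ends at excess 71 × $500 = $35,500, so the highest qualifying income is $37,100 + $35,500 = $72,600.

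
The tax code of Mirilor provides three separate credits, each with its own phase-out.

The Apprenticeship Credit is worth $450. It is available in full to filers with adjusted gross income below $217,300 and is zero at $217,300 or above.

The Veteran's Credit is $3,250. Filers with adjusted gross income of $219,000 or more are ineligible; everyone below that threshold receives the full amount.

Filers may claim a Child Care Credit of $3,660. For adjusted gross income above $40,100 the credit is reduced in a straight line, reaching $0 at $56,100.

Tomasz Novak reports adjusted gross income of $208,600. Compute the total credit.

Apprenticeship Credit: $208,600 is below the $217,300 cutoff, so the full $450 applies.
Veteran's Credit: $208,600 is below the $219,000 cutoff, so the full $3,250 applies.
Child Care Credit: $208,600 is at or above $56,100, so the credit is $0.
Total: $450 + $3,250 + $0 = $3,700.

$3,700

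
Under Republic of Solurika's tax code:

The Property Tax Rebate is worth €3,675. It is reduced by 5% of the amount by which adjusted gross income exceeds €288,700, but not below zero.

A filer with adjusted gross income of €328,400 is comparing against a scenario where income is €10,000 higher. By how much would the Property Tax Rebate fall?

€500

At €328,400 — 5% of the €39,700 excess over €288,700 is €1,985; credit = €3,675 − €1,985 = €1,690.
At €338,400 — 5% of the €49,700 excess over €288,700 is €2,485; credit = €3,675 − €2,485 = €1,190.
Lost: €1,690 − €1,190 = €500.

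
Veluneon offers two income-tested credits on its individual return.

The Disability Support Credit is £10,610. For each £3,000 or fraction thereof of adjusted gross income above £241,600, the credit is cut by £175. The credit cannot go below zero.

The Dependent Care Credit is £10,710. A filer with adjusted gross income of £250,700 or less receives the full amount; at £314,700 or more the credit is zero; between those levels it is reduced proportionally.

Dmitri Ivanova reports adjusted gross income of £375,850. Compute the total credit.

Disability Support Credit: income exceeds £241,600 by £134,250, which is 45 full-or-partial £3,000 increments; reduction = 45 × £175 = £7,875, leaving £2,735.
Dependent Care Credit: £375,850 is at or above £314,700, so the credit is £0.
Total: £2,735 + £0 = £2,735.

£2,735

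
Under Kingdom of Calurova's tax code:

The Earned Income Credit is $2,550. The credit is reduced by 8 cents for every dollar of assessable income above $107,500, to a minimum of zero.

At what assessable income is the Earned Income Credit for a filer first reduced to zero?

$139,375

The credit falls by 8% of each dollar above $107,500, so it reaches zero when the excess is $2,550 / 8% = $31,875: income = $107,500 + $31,875 = $139,375.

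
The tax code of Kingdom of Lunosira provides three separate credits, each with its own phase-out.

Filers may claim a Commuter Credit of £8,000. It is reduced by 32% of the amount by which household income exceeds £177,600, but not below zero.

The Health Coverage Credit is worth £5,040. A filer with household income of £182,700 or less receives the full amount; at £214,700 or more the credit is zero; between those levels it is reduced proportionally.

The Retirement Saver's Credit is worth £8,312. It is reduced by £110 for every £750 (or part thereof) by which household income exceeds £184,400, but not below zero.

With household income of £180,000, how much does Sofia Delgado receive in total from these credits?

£20,584

Commuter Credit: 32% of the £2,400 excess over £177,600 is £768; credit = £8,000 − £768 = £7,232.
Health Coverage Credit: £180,000 is at or below the £182,700 threshold, so the full £5,040 applies.
Retirement Saver's Credit: £180,000 is at or below the £184,400 threshold, so the full £8,312 applies.
Total: £7,232 + £5,040 + £8,312 = £20,584.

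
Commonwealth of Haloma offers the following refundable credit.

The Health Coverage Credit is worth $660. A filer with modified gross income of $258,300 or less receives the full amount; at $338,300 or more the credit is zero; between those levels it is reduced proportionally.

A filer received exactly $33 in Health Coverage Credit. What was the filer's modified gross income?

$334,300

$33 is 33/660 of the full $660, so 627/660 of the $80,000 range has been used: income = $258,300 + $80,000 × 627/660 = $334,300.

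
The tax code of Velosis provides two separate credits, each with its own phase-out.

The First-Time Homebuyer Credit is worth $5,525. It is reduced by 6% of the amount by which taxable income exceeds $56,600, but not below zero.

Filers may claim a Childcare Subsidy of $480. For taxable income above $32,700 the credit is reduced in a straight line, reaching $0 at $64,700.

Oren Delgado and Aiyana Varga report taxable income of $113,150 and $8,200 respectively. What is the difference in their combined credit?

Oren ($113,150): First-Time Homebuyer Credit: 6% of the $56,550 excess over $56,600 is $3,393; credit = $5,525 − $3,393 = $2,132. Childcare Subsidy: $113,150 is at or above $64,700, so the credit is $0. total $2,132 + $0 = $2,132
Aiyana ($8,200): First-Time Homebuyer Credit: $8,200 is at or below the $56,600 threshold, so the full $5,525 applies. Childcare Subsidy: $8,200 is at or below the $32,700 threshold, so the full $480 applies. total $5,525 + $480 = $6,005
Difference: |$2,132 − $6,005| = $3,873.

$3,873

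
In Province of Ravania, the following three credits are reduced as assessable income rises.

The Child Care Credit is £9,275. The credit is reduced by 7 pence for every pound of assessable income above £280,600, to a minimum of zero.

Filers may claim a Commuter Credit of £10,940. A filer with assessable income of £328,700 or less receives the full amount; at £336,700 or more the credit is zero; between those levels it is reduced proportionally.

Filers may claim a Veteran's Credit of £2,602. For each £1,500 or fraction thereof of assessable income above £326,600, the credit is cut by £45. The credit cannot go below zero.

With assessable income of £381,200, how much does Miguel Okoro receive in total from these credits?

Child Care Credit: 7% of the £100,600 excess over £280,600 is £7,042; credit = £9,275 − £7,042 = £2,233.
Commuter Credit: £381,200 is at or above £336,700, so the credit is £0.
Veteran's Credit: income exceeds £326,600 by £54,600, which is 37 full-or-partial £1,500 increments; reduction = 37 × £45 = £1,665, leaving £937.
Total: £2,233 + £0 + £937 = £3,170.

£3,170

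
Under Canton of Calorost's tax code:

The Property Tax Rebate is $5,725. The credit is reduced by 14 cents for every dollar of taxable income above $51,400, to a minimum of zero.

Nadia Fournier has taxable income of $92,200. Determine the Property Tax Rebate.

$13

Property Tax Rebate: 14% of the $40,800 excess over $51,400 is $5,712; credit = $5,725 − $5,712 = $13.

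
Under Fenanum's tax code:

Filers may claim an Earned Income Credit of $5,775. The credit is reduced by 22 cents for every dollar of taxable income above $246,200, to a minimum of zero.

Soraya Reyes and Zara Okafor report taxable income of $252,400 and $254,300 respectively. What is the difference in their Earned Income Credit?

Soraya ($252,400): Earned Income Credit: 22% of the $6,200 excess over $246,200 is $1,364; credit = $5,775 − $1,364 = $4,411.
Zara ($254,300): Earned Income Credit: 22% of the $8,100 excess over $246,200 is $1,782; credit = $5,775 − $1,782 = $3,993.
Difference: |$4,411 − $3,993| = $418.

$418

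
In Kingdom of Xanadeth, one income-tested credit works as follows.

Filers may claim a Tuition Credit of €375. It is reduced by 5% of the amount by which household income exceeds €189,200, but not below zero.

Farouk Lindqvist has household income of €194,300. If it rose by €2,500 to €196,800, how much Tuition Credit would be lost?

€120

At €194,300 — 5% of the €5,100 excess over €189,200 is €255; credit = €375 − €255 = €120.
At €196,800 — 5% of the €7,600 excess over €189,200 is €380 ≥ base, so the credit is €0.
Lost: €120 − €0 = €120.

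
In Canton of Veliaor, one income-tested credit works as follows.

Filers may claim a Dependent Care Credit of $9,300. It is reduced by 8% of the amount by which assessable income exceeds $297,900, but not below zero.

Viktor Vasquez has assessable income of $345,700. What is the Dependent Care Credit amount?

$5,476

Dependent Care Credit: 8% of the $47,800 excess over $297,900 is $3,824; credit = $9,300 − $3,824 = $5,476.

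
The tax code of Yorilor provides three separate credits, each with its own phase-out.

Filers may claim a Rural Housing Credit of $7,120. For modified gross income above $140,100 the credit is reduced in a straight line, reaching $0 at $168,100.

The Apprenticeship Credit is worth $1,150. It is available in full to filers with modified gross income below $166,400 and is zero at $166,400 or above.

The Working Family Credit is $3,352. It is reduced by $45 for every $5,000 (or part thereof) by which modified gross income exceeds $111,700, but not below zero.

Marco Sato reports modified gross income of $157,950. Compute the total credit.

$6,633

Rural Housing Credit: $157,950 is $17,850 into a $28,000 phase-out range, leaving 10,150/28,000 of the credit: $7,120 × 10,150/28,000 = $2,581.
Apprenticeship Credit: $157,950 is below the $166,400 cutoff, so the full $1,150 applies.
Working Family Credit: income exceeds $111,700 by $46,250, which is 10 full-or-partial $5,000 increments; reduction = 10 × $45 = $450, leaving $2,902.
Total: $2,581 + $1,150 + $2,902 = $6,633.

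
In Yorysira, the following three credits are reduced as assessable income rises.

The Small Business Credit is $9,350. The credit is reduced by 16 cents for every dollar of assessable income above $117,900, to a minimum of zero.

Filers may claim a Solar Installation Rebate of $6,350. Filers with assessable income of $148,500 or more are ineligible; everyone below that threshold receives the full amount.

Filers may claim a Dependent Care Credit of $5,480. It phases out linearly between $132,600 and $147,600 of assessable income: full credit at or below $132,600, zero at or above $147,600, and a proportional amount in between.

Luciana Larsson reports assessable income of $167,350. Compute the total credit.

$1,438

Small Business Credit: 16% of the $49,450 excess over $117,900 is $7,912; credit = $9,350 − $7,912 = $1,438.
Solar Installation Rebate: $167,350 meets or exceeds the $148,500 cutoff, so the credit is $0.
Dependent Care Credit: $167,350 is at or above $147,600, so the credit is $0.
Total: $1,438 + $0 + $0 = $1,438.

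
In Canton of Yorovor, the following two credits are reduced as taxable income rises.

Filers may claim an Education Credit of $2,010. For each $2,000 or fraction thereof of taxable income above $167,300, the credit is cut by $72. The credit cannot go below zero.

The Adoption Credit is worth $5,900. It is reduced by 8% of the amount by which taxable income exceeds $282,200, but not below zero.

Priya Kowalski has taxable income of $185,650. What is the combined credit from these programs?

Education Credit: income exceeds $167,300 by $18,350, which is 10 full-or-partial $2,000 increments; reduction = 10 × $72 = $720, leaving $1,290.
Adoption Credit: $185,650 is at or below the $282,200 threshold, so the full $5,900 applies.
Total: $1,290 + $5,900 = $7,190.

$7,190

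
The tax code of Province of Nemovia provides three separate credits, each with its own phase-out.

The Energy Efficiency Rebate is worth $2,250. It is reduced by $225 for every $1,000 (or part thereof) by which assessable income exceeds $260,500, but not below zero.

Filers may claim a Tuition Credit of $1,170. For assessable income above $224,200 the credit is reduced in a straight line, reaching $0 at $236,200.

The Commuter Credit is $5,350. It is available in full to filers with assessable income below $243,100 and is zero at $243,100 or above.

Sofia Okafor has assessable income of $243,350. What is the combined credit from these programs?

$2,250

Energy Efficiency Rebate: $243,350 is at or below the $260,500 threshold, so the full $2,250 applies.
Tuition Credit: $243,350 is at or above $236,200, so the credit is $0.
Commuter Credit: $243,350 meets or exceeds the $243,100 cutoff, so the credit is $0.
Total: $2,250 + $0 + $0 = $2,250.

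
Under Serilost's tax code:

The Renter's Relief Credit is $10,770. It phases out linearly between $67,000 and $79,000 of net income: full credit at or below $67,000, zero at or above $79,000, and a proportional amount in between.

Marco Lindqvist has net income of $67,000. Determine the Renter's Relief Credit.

Renter's Relief Credit: $67,000 is at or below the $67,000 threshold, so the full $10,770 applies.

$10,770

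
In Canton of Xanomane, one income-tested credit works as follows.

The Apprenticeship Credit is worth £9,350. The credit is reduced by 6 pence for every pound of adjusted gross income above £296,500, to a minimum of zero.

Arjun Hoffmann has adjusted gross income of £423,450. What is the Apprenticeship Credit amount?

£1,733

Apprenticeship Credit: 6% of the £126,950 excess over £296,500 is £7,617; credit = £9,350 − £7,617 = £1,733.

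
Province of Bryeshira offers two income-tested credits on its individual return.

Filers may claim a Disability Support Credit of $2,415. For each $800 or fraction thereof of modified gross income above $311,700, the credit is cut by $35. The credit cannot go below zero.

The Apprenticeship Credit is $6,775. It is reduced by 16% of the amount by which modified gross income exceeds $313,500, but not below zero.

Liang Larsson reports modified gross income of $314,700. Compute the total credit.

Disability Support Credit: income exceeds $311,700 by $3,000, which is 4 full-or-partial $800 increments; reduction = 4 × $35 = $140, leaving $2,275.
Apprenticeship Credit: 16% of the $1,200 excess over $313,500 is $192; credit = $6,775 − $192 = $6,583.
Total: $2,275 + $6,583 = $8,858.

$8,858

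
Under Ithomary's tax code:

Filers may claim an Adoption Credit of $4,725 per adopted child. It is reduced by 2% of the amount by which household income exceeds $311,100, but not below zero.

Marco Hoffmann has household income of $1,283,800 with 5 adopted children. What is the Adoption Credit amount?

Adoption Credit: base = 5 × $4,725 = $23,625. 2% of the $972,700 excess over $311,100 is $19,454; credit = $23,625 − $19,454 = $4,171.

$4,171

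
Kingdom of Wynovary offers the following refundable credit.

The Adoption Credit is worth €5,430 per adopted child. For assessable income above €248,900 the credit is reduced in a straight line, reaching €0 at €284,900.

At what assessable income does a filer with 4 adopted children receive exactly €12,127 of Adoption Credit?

€264,800

Full credit = 4 × €5,430 = €21,720.
€12,127 is 12,127/21,720 of the full €21,720, so 9,593/21,720 of the €36,000 range has been used: income = €248,900 + €36,000 × 9,593/21,720 = €264,800.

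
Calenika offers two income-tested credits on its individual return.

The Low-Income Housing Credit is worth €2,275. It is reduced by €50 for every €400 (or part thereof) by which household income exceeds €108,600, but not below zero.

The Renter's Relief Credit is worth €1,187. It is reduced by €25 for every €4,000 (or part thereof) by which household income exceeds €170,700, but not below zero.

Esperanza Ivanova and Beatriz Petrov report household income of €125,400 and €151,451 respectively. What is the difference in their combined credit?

€175

Esperanza (€125,400): Low-Income Housing Credit: income exceeds €108,600 by €16,800, which is 42 full-or-partial €400 increments; reduction = 42 × €50 = €2,100, leaving €175. Renter's Relief Credit: €125,400 is at or below the €170,700 threshold, so the full €1,187 applies. total €175 + €1,187 = €1,362
Beatriz (€151,451): Low-Income Housing Credit: income exceeds €108,600 by €42,851 → 108 increments × €50 = €5,400 ≥ base, so the credit is €0. Renter's Relief Credit: €151,451 is at or below the €170,700 threshold, so the full €1,187 applies. total €0 + €1,187 = €1,187
Difference: |€1,362 − €1,187| = €175.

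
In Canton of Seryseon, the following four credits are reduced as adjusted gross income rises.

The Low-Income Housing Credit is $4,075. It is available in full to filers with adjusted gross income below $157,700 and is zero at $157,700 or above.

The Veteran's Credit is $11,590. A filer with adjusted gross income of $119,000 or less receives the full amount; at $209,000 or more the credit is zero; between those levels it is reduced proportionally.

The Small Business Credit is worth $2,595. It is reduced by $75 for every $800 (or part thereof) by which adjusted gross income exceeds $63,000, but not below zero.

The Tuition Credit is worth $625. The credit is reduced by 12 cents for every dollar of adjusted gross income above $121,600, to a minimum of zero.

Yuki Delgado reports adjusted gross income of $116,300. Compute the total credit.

Low-Income Housing Credit: $116,300 is below the $157,700 cutoff, so the full $4,075 applies.
Veteran's Credit: $116,300 is at or below the $119,000 threshold, so the full $11,590 applies.
Small Business Credit: income exceeds $63,000 by $53,300 → 67 increments × $75 = $5,025 ≥ base, so the credit is $0.
Tuition Credit: $116,300 is at or below the $121,600 threshold, so the full $625 applies.
Total: $4,075 + $11,590 + $0 + $625 = $16,290.

$16,290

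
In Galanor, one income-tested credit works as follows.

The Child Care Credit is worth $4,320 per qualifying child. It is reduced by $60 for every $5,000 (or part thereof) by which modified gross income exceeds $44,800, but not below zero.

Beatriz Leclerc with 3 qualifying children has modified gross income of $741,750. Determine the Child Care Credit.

$4,560

Child Care Credit: base = 3 × $4,320 = $12,960. income exceeds $44,800 by $696,950, which is 140 full-or-partial $5,000 increments; reduction = 140 × $60 = $8,400, leaving $4,560.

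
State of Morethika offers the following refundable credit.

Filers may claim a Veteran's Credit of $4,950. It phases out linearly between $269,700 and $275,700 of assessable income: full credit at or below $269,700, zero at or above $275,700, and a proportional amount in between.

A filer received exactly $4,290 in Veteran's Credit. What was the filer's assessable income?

$270,500

$4,290 is 4,290/4,950 of the full $4,950, so 660/4,950 of the $6,000 range has been used: income = $269,700 + $6,000 × 660/4,950 = $270,500.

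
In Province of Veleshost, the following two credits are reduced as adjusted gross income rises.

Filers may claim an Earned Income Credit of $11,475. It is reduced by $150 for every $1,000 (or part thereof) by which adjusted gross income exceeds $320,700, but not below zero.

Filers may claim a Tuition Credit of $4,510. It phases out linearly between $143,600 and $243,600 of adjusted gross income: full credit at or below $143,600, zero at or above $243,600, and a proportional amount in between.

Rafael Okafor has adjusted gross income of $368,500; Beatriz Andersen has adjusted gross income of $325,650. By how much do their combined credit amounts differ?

Rafael ($368,500): Earned Income Credit: income exceeds $320,700 by $47,800, which is 48 full-or-partial $1,000 increments; reduction = 48 × $150 = $7,200, leaving $4,275. Tuition Credit: $368,500 is at or above $243,600, so the credit is $0. total $4,275 + $0 = $4,275
Beatriz ($325,650): Earned Income Credit: income exceeds $320,700 by $4,950, which is 5 full-or-partial $1,000 increments; reduction = 5 × $150 = $750, leaving $10,725. Tuition Credit: $325,650 is at or above $243,600, so the credit is $0. total $10,725 + $0 = $10,725
Difference: |$4,275 − $10,725| = $6,450.

$6,450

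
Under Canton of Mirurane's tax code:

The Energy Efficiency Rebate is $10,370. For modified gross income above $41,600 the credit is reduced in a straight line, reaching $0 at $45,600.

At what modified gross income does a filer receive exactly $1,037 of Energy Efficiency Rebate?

$1,037 is 1,037/10,370 of the full $10,370, so 9,333/10,370 of the $4,000 range has been used: income = $41,600 + $4,000 × 9,333/10,370 = $45,200.

$45,200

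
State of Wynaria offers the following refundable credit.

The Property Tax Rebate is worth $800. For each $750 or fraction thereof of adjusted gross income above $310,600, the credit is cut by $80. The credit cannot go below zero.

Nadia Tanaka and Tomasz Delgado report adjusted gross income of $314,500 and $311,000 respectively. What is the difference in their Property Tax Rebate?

$400

Nadia ($314,500): Property Tax Rebate: income exceeds $310,600 by $3,900, which is 6 full-or-partial $750 increments; reduction = 6 × $80 = $480, leaving $320.
Tomasz ($311,000): Property Tax Rebate: income exceeds $310,600 by $400, which is 1 full-or-partial $750 increment; reduction = 1 × $80 = $80, leaving $720.
Difference: |$320 − $720| = $400.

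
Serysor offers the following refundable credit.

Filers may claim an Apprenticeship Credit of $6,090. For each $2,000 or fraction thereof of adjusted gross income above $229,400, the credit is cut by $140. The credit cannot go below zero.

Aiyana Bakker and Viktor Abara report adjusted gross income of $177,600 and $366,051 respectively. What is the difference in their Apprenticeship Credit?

$6,090

Aiyana ($177,600): Apprenticeship Credit: $177,600 is at or below the $229,400 threshold, so the full $6,090 applies.
Viktor ($366,051): Apprenticeship Credit: income exceeds $229,400 by $136,651 → 69 increments × $140 = $9,660 ≥ base, so the credit is $0.
Difference: |$6,090 − $0| = $6,090.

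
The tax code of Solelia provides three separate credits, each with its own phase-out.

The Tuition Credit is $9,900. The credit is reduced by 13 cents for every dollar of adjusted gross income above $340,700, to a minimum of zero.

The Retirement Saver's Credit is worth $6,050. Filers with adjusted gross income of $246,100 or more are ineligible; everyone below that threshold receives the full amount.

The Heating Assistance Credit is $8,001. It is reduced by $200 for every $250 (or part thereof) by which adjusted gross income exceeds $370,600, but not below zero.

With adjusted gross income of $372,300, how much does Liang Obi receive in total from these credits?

Tuition Credit: 13% of the $31,600 excess over $340,700 is $4,108; credit = $9,900 − $4,108 = $5,792.
Retirement Saver's Credit: $372,300 meets or exceeds the $246,100 cutoff, so the credit is $0.
Heating Assistance Credit: income exceeds $370,600 by $1,700, which is 7 full-or-partial $250 increments; reduction = 7 × $200 = $1,400, leaving $6,601.
Total: $5,792 + $0 + $6,601 = $12,393.

$12,393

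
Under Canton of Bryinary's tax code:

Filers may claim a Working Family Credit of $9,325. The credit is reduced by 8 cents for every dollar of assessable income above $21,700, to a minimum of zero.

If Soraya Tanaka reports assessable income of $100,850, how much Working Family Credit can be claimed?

Working Family Credit: 8% of the $79,150 excess over $21,700 is $6,332; credit = $9,325 − $6,332 = $2,993.

$2,993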